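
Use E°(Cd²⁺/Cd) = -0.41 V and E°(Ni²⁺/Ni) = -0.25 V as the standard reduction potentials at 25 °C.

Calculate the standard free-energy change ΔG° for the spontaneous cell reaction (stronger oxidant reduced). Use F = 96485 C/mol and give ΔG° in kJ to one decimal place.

Ni²⁺/Ni (E° = -0.25 V) is the cathode; Cd²⁺/Cd (E° = -0.41 V) is the anode, so E°cell = +0.16 V.
Balancing electrons gives n = 2 (lcm of 2 and 2).
ΔG° = −nFE° = −(2)(96485)(+0.16) = -30,875 J = -30.9 kJ.

-30.9 kJ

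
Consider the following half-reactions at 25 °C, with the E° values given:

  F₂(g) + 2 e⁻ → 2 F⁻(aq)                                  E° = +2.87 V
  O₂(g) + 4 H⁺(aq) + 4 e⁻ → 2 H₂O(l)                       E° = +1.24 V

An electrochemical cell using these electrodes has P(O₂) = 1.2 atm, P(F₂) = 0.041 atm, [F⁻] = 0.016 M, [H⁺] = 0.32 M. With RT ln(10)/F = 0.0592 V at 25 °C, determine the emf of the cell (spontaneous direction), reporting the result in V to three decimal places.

F₂/F⁻ is the cathode (higher E°), O₂/H₂O the anode: E°cell = +2.87 − (+1.24) = +1.63 V, n = 4.
Overall: 2 F₂(g) + 2 H₂O(l) → 4 F⁻(aq) + O₂(g) + 4 H⁺(aq)
Q = [F⁻]^4·P(O₂)·[H⁺]^4 / (P(F₂)^2); log Q = -6.309.
E = E° − (0.0592/n) log Q = +1.63 − (0.0592/4)(-6.309) = +1.723 V.

+1.723 V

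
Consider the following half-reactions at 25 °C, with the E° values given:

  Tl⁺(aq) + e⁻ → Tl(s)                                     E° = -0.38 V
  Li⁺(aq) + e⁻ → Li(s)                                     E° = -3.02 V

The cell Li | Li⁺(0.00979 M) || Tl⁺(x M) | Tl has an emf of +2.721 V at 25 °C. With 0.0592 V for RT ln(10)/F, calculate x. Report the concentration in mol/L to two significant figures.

Tl⁺/Tl is the cathode, Li⁺/Li the anode: E°cell = +2.64 V, n = 1.
Overall reaction: Tl⁺(aq) + Li(s) → Tl(s) + Li⁺(aq); Q = [Li⁺]^1/[Tl⁺]^1.
From E = E° − (0.0592/n) log Q: log Q = (E° − E)·n/0.0592 = (+2.64 − (+2.721))·1/0.0592 = -1.3682.
So 1·log[Tl⁺] = 1·log(0.00979) − log Q = -2.0092 − (-1.3682) = -0.6410; [Tl⁺] = 10^(-0.6410) ≈ 0.23 M.

0.23 M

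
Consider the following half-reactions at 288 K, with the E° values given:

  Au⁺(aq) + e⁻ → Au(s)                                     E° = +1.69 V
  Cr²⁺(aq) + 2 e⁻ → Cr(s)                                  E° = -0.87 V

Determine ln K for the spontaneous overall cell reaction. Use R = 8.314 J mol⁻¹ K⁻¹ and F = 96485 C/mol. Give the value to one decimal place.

Cathode: Au⁺/Au; anode: Cr²⁺/Cr. E°cell = (+1.69) − (-0.87) = +2.56 V, with n = 2.
ΔG° = −nFE° = −RT ln K, so ln K = nFE°/(RT) = (2)(96485)(+2.56) / ((8.314)(288)) = 206.313.

206.3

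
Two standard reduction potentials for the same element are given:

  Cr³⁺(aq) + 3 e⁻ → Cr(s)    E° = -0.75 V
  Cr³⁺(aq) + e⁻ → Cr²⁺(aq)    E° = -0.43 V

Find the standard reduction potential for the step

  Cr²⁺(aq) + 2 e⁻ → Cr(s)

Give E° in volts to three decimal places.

Sequential free energies add, so n₃E°₃ = n₁E°₁ + n₂E°₂.
With n₃ = 3, and the known step contributing 1×(-0.43) V, the unknown satisfies 2·E° = 3×(-0.75) − 1×(-0.43) = -1.820.
E° = -1.820 / 2 = -0.910 V.

-0.910 V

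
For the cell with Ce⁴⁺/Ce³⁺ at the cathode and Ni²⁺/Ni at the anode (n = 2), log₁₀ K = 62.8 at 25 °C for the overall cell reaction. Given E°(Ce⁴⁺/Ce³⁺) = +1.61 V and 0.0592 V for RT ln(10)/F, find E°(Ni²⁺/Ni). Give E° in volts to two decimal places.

E°cell = (0.0592/n)·log K = (0.0592/2)(62.8) = +1.859 V.
Since Ce⁴⁺/Ce³⁺ is the cathode and Ni²⁺/Ni the anode, E°cell = E°(Ce⁴⁺/Ce³⁺) − E°(Ni²⁺/Ni).
So E°(Ni²⁺/Ni) = E°(Ce⁴⁺/Ce³⁺) − E°cell = (+1.61) − (+1.859) = -0.25 V.

-0.25 V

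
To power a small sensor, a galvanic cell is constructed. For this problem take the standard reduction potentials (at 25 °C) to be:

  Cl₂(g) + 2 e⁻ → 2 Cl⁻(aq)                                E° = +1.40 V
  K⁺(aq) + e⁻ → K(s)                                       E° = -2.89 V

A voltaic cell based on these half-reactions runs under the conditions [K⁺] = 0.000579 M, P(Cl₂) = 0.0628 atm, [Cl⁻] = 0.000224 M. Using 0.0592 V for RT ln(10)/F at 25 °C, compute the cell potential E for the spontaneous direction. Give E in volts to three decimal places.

Cl₂/Cl⁻ is the cathode (higher E°), K⁺/K the anode: E°cell = +1.40 − (-2.89) = +4.29 V, n = 2.
Overall: Cl₂(g) + 2 K(s) → 2 Cl⁻(aq) + 2 K⁺(aq)
Q = [Cl⁻]^2·[K⁺]^2 / (P(Cl₂)); log Q = -12.572.
E = E° − (0.0592/n) log Q = +4.29 − (0.0592/2)(-12.572) = +4.662 V.

+4.662 V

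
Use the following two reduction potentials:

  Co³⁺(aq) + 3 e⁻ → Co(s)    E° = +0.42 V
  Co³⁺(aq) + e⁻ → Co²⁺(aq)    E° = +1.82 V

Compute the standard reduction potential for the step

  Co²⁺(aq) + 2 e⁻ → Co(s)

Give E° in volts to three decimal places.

-0.280 V

Sequential free energies add, so n₃E°₃ = n₁E°₁ + n₂E°₂.
With n₃ = 3, and the known step contributing 1×(+1.82) V, the unknown satisfies 2·E° = 3×(+0.42) − 1×(+1.82) = -0.560.
E° = -0.560 / 2 = -0.280 V.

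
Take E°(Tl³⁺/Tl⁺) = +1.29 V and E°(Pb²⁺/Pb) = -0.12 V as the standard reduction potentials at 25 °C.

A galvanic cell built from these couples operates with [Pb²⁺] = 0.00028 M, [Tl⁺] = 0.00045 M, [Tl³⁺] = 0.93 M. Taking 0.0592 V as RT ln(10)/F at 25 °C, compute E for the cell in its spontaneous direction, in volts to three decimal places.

Tl³⁺/Tl⁺ is the cathode (higher E°), Pb²⁺/Pb the anode: E°cell = +1.29 − (-0.12) = +1.41 V, n = 2.
Overall: Tl³⁺(aq) + Pb(s) → Tl⁺(aq) + Pb²⁺(aq)
Q = [Tl⁺]·[Pb²⁺] / ([Tl³⁺]); log Q = -6.868.
E = E° − (0.0592/n) log Q = +1.41 − (0.0592/2)(-6.868) = +1.613 V.

+1.613 V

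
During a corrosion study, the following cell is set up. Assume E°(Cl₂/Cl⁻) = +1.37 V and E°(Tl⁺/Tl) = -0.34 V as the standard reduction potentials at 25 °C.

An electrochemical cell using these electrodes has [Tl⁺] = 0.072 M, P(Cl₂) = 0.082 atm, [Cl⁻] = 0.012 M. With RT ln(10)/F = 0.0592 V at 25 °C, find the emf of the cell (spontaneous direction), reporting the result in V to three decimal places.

+1.859 V

Cl₂/Cl⁻ is the cathode (higher E°), Tl⁺/Tl the anode: E°cell = +1.37 − (-0.34) = +1.71 V, n = 2.
Overall: Cl₂(g) + 2 Tl(s) → 2 Cl⁻(aq) + 2 Tl⁺(aq)
Q = [Cl⁻]^2·[Tl⁺]^2 / (P(Cl₂)); log Q = -5.041.
E = E° − (0.0592/n) log Q = +1.71 − (0.0592/2)(-5.041) = +1.859 V.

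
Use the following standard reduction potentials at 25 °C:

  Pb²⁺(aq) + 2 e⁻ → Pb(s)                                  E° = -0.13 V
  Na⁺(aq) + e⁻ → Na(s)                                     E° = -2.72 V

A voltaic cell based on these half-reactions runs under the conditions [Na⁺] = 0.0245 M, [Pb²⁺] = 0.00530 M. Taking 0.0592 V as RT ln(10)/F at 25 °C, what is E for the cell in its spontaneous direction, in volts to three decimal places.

Pb²⁺/Pb is the cathode (higher E°), Na⁺/Na the anode: E°cell = -0.13 − (-2.72) = +2.59 V, n = 2.
Overall: Pb²⁺(aq) + 2 Na(s) → Pb(s) + 2 Na⁺(aq)
Q = [Na⁺]^2 / ([Pb²⁺]); log Q = -0.946.
E = E° − (0.0592/n) log Q = +2.59 − (0.0592/2)(-0.946) = +2.618 V.

+2.618 V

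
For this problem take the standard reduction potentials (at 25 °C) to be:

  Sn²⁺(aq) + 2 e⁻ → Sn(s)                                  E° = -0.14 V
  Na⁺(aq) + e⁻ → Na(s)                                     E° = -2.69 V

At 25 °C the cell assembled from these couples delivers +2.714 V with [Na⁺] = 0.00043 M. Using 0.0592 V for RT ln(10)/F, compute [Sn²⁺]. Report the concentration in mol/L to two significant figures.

Sn²⁺/Sn is the cathode, Na⁺/Na the anode: E°cell = +2.55 V, n = 2.
Overall reaction: Sn²⁺(aq) + 2 Na(s) → Sn(s) + 2 Na⁺(aq); Q = [Na⁺]^2/[Sn²⁺]^1.
From E = E° − (0.0592/n) log Q: log Q = (E° − E)·n/0.0592 = (+2.55 − (+2.714))·2/0.0592 = -5.5405.
So 1·log[Sn²⁺] = 2·log(0.00043) − log Q = -6.7331 − (-5.5405) = -1.1926; [Sn²⁺] = 10^(-1.1926) ≈ 0.064 M.

0.064 M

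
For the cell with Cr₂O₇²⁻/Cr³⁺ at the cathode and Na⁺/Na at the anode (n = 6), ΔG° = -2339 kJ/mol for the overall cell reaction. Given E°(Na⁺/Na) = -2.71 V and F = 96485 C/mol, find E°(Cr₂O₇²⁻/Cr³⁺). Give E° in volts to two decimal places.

+1.33 V

E°cell = −ΔG°/(nF) = −(-2339×10³)/((6)(96485)) = +4.040 V.
Since Cr₂O₇²⁻/Cr³⁺ is the cathode and Na⁺/Na the anode, E°cell = E°(Cr₂O₇²⁻/Cr³⁺) − E°(Na⁺/Na).
So E°(Cr₂O₇²⁻/Cr³⁺) = E°cell + E°(Na⁺/Na) = +4.040 + (-2.71) = +1.33 V.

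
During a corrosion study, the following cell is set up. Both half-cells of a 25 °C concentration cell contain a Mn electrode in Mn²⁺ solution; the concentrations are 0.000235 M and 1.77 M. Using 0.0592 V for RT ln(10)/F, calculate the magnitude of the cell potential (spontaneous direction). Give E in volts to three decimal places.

For a concentration cell E°cell = 0. The 1.77 M side is the cathode (reduction is favoured where [Mn²⁺] is higher).
With n = 2, E = −(0.0592/2) log([Mn²⁺]ₐₙ/[Mn²⁺]꜀ₐₜ) = −(0.0592/2) log(0.000235/1.77) = −(0.0592/2)(-3.877) = +0.115 V.

+0.115 V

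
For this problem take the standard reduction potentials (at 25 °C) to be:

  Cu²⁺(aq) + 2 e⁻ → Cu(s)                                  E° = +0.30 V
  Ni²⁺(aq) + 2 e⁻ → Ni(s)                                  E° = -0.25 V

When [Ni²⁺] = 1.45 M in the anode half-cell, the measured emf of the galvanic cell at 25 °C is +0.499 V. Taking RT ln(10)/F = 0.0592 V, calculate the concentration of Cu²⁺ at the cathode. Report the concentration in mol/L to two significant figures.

Cu²⁺/Cu is the cathode, Ni²⁺/Ni the anode: E°cell = +0.55 V, n = 2.
Overall reaction: Cu²⁺(aq) + Ni(s) → Cu(s) + Ni²⁺(aq); Q = [Ni²⁺]^1/[Cu²⁺]^1.
From E = E° − (0.0592/n) log Q: log Q = (E° − E)·n/0.0592 = (+0.55 − (+0.499))·2/0.0592 = 1.7230.
So 1·log[Cu²⁺] = 1·log(1.45) − log Q = 0.1614 − (1.7230) = -1.5616; [Cu²⁺] = 10^(-1.5616) ≈ 0.027 M.

0.027 M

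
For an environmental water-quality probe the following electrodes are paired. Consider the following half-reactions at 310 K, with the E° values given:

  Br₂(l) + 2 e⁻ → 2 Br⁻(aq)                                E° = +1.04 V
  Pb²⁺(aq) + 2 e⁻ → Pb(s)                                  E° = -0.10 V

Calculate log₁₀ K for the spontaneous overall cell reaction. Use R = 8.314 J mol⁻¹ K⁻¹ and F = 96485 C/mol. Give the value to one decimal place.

37.1

Cathode: Br₂/Br⁻; anode: Pb²⁺/Pb. E°cell = (+1.04) − (-0.10) = +1.14 V, with n = 2.
ΔG° = −nFE° = −RT ln K, so ln K = nFE°/(RT) = (2)(96485)(+1.14) / ((8.314)(310)) = 85.354.
log₁₀ K = 85.354 / ln 10 = 37.1.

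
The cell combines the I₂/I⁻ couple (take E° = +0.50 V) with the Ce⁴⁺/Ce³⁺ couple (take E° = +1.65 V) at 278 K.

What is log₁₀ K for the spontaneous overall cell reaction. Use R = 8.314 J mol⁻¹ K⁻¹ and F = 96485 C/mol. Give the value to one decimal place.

Cathode: Ce⁴⁺/Ce³⁺; anode: I₂/I⁻. E°cell = (+1.65) − (+0.50) = +1.15 V, with n = 2.
ΔG° = −nFE° = −RT ln K, so ln K = nFE°/(RT) = (2)(96485)(+1.15) / ((8.314)(278)) = 96.014.
log₁₀ K = 96.014 / ln 10 = 41.7.

41.7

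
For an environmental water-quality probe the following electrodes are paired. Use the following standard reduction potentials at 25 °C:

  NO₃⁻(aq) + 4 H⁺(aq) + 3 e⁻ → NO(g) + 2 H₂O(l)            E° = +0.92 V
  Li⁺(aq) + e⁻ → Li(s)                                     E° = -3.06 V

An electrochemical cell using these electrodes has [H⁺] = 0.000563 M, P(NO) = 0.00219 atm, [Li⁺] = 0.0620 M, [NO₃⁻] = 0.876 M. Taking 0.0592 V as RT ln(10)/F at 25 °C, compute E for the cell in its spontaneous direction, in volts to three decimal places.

+3.846 V

NO₃⁻/NO is the cathode (higher E°), Li⁺/Li the anode: E°cell = +0.92 − (-3.06) = +3.98 V, n = 3.
Overall: NO₃⁻(aq) + 4 H⁺(aq) + 3 Li(s) → NO(g) + 2 H₂O(l) + 3 Li⁺(aq)
Q = P(NO)·[Li⁺]^3 / ([NO₃⁻]·[H⁺]^4); log Q = 6.773.
E = E° − (0.0592/n) log Q = +3.98 − (0.0592/3)(6.773) = +3.846 V.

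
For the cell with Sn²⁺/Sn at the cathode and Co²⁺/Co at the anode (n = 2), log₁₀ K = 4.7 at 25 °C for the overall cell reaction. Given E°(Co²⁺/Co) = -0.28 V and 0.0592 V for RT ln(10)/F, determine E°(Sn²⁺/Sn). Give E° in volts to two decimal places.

E°cell = (0.0592/n)·log K = (0.0592/2)(4.7) = +0.139 V.
Since Sn²⁺/Sn is the cathode and Co²⁺/Co the anode, E°cell = E°(Sn²⁺/Sn) − E°(Co²⁺/Co).
So E°(Sn²⁺/Sn) = E°cell + E°(Co²⁺/Co) = +0.139 + (-0.28) = -0.14 V.

-0.14 V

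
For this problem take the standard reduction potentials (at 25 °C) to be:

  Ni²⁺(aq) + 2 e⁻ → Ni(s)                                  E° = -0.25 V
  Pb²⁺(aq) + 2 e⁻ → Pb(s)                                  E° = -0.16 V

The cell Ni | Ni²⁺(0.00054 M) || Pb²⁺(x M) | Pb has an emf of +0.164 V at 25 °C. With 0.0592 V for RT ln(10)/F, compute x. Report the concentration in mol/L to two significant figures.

0.17 M

Pb²⁺/Pb is the cathode, Ni²⁺/Ni the anode: E°cell = +0.09 V, n = 2.
Overall reaction: Pb²⁺(aq) + Ni(s) → Pb(s) + Ni²⁺(aq); Q = [Ni²⁺]^1/[Pb²⁺]^1.
From E = E° − (0.0592/n) log Q: log Q = (E° − E)·n/0.0592 = (+0.09 − (+0.164))·2/0.0592 = -2.5000.
So 1·log[Pb²⁺] = 1·log(0.00054) − log Q = -3.2676 − (-2.5000) = -0.7676; [Pb²⁺] = 10^(-0.7676) ≈ 0.17 M.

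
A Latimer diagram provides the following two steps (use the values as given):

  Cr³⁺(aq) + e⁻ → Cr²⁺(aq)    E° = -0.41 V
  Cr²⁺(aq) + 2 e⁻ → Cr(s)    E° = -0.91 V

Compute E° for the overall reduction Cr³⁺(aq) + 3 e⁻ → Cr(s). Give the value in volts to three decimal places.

-0.743 V

Standard free energies of sequential steps add: ΔG°₃ = ΔG°₁ + ΔG°₂, so n₃E°₃ = n₁E°₁ + n₂E°₂.
E°₃ = (1×-0.41 + 2×-0.91) / 3 = (-2.230) / 3 = -0.743 V.
E° values themselves are not directly additive — weighting by electron count is essential.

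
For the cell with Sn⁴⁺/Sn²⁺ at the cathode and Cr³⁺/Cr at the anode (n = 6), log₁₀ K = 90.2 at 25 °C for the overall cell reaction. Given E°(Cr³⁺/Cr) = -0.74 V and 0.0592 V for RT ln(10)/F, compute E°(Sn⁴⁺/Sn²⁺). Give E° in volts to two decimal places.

E°cell = (0.0592/n)·log K = (0.0592/6)(90.2) = +0.890 V.
Since Sn⁴⁺/Sn²⁺ is the cathode and Cr³⁺/Cr the anode, E°cell = E°(Sn⁴⁺/Sn²⁺) − E°(Cr³⁺/Cr).
So E°(Sn⁴⁺/Sn²⁺) = E°cell + E°(Cr³⁺/Cr) = +0.890 + (-0.74) = +0.15 V.

+0.15 V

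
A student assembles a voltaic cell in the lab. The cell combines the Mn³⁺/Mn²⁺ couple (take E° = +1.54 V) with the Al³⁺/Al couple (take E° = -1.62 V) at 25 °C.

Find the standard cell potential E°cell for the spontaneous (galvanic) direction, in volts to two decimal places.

The Mn³⁺/Mn²⁺ couple has the higher reduction potential, so it is the cathode; Al³⁺/Al is oxidised at the anode.
E°cell = E°(cathode) − E°(anode) = (+1.54) − (-1.62) = +3.16 V.
Since E°cell > 0, the reaction is spontaneous under standard conditions.

+3.16 V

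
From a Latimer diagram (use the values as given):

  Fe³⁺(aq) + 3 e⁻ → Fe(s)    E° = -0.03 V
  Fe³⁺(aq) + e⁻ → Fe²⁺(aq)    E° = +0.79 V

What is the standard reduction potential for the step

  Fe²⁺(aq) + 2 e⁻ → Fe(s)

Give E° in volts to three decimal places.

-0.440 V

Sequential free energies add, so n₃E°₃ = n₁E°₁ + n₂E°₂.
With n₃ = 3, and the known step contributing 1×(+0.79) V, the unknown satisfies 2·E° = 3×(-0.03) − 1×(+0.79) = -0.880.
E° = -0.880 / 2 = -0.440 V.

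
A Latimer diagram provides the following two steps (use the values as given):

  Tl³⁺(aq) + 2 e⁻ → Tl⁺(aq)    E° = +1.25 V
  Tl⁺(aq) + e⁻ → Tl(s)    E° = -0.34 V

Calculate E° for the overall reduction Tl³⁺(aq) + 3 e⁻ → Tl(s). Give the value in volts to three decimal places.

+0.720 V

Adding the free-energy changes (−nFE°) of the two steps gives −n₃FE°₃ = −n₁FE°₁ − n₂FE°₂.
E°₃ = (2×+1.25 + 1×-0.34) / 3 = (+2.160) / 3 = +0.720 V.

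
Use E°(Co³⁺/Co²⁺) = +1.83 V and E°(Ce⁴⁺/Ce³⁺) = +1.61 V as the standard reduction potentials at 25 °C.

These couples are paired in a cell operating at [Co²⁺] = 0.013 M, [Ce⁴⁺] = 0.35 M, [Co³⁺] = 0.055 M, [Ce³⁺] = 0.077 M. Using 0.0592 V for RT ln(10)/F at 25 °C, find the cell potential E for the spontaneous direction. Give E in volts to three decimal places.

Co³⁺/Co²⁺ is the cathode (higher E°), Ce⁴⁺/Ce³⁺ the anode: E°cell = +1.83 − (+1.61) = +0.22 V, n = 1.
Overall: Co³⁺(aq) + Ce³⁺(aq) → Co²⁺(aq) + Ce⁴⁺(aq)
Q = [Co²⁺]·[Ce⁴⁺] / ([Co³⁺]·[Ce³⁺]); log Q = 0.031.
E = E° − (0.0592/n) log Q = +0.22 − (0.0592/1)(0.031) = +0.218 V.

+0.218 V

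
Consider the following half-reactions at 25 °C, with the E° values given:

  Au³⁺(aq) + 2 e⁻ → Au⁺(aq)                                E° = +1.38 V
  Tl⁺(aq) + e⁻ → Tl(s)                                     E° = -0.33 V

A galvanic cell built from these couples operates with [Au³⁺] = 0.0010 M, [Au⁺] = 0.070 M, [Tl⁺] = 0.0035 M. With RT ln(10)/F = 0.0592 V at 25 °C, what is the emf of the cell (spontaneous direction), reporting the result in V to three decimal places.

+1.801 V

Au³⁺/Au⁺ is the cathode (higher E°), Tl⁺/Tl the anode: E°cell = +1.38 − (-0.33) = +1.71 V, n = 2.
Overall: Au³⁺(aq) + 2 Tl(s) → Au⁺(aq) + 2 Tl⁺(aq)
Q = [Au⁺]·[Tl⁺]^2 / ([Au³⁺]); log Q = -3.067.
E = E° − (0.0592/n) log Q = +1.71 − (0.0592/2)(-3.067) = +1.801 V.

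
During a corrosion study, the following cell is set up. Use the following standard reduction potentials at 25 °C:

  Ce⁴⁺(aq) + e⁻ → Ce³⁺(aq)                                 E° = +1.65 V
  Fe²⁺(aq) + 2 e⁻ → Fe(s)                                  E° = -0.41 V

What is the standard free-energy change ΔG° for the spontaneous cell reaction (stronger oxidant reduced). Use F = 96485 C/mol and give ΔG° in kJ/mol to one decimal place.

-397.5 kJ/mol

Ce⁴⁺/Ce³⁺ (E° = +1.65 V) is the cathode; Fe²⁺/Fe (E° = -0.41 V) is the anode, so E°cell = +2.06 V.
Balancing electrons gives n = 2 (lcm of 1 and 2).
ΔG° = −nFE° = −(2)(96485)(+2.06) = -397,518 J = -397.5 kJ/mol.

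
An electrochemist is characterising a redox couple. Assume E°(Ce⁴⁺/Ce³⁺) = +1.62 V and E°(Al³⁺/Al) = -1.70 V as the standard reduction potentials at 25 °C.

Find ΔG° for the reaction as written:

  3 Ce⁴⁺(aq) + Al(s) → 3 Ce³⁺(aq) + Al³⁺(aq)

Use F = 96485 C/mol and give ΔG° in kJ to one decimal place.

-961.0 kJ

As written, Ce⁴⁺/Ce³⁺ is reduced (cathode) and Al³⁺/Al is oxidised (anode), so E°cell = (+1.62) − (-1.70) = +3.32 V.
Balancing electrons gives n = 3.
ΔG° = −nFE° = −(3)(96485)(+3.32) = -960,991 J = -961.0 kJ.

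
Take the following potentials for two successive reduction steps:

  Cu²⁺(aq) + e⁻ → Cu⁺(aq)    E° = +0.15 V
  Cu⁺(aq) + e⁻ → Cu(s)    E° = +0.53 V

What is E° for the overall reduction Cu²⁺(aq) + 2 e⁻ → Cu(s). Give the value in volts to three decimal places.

+0.340 V

Adding the free-energy changes (−nFE°) of the two steps gives −n₃FE°₃ = −n₁FE°₁ − n₂FE°₂.
E°₃ = (1×+0.15 + 1×+0.53) / 2 = (+0.680) / 2 = +0.340 V.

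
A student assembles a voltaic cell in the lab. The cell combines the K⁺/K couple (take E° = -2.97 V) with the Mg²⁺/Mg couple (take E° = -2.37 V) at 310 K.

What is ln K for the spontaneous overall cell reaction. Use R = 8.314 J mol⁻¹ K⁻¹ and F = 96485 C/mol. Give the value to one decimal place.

44.9

Cathode: Mg²⁺/Mg; anode: K⁺/K. E°cell = (-2.37) − (-2.97) = +0.60 V, with n = 2.
ΔG° = −nFE° = −RT ln K, so ln K = nFE°/(RT) = (2)(96485)(+0.60) / ((8.314)(310)) = 44.923.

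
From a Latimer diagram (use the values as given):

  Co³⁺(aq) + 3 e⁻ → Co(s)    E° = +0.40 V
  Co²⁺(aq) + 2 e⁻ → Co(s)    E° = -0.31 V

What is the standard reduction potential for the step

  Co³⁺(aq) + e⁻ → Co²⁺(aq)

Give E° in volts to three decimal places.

+1.820 V

Sequential free energies add, so n₃E°₃ = n₁E°₁ + n₂E°₂.
With n₃ = 3, and the known step contributing 2×(-0.31) V, the unknown satisfies 1·E° = 3×(+0.40) − 2×(-0.31) = +1.820.
E° = +1.820 / 1 = +1.820 V.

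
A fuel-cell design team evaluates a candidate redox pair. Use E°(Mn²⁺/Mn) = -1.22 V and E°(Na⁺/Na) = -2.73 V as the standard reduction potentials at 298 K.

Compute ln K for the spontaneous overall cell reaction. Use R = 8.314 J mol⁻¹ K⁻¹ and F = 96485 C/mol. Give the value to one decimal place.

117.6

Cathode: Mn²⁺/Mn; anode: Na⁺/Na. E°cell = (-1.22) − (-2.73) = +1.51 V, with n = 2.
ΔG° = −nFE° = −RT ln K, so ln K = nFE°/(RT) = (2)(96485)(+1.51) / ((8.314)(298)) = 117.609.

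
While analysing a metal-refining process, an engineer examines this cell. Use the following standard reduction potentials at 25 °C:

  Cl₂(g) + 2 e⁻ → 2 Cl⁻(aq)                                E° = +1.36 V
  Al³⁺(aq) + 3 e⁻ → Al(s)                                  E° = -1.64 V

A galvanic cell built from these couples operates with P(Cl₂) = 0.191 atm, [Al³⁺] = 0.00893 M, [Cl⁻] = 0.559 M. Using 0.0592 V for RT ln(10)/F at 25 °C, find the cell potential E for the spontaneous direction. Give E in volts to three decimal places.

+3.034 V

Cl₂/Cl⁻ is the cathode (higher E°), Al³⁺/Al the anode: E°cell = +1.36 − (-1.64) = +3.00 V, n = 6.
Overall: 3 Cl₂(g) + 2 Al(s) → 6 Cl⁻(aq) + 2 Al³⁺(aq)
Q = [Cl⁻]^6·[Al³⁺]^2 / (P(Cl₂)^3); log Q = -3.457.
E = E° − (0.0592/n) log Q = +3.00 − (0.0592/6)(-3.457) = +3.034 V.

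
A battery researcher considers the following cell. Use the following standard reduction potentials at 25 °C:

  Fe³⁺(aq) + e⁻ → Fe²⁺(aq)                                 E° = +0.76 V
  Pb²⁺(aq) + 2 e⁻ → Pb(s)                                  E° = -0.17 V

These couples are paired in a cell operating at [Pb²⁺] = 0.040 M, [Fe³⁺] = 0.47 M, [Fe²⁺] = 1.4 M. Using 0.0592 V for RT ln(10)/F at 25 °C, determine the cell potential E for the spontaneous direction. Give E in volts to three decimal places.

Fe³⁺/Fe²⁺ is the cathode (higher E°), Pb²⁺/Pb the anode: E°cell = +0.76 − (-0.17) = +0.93 V, n = 2.
Overall: 2 Fe³⁺(aq) + Pb(s) → 2 Fe²⁺(aq) + Pb²⁺(aq)
Q = [Fe²⁺]^2·[Pb²⁺] / ([Fe³⁺]^2); log Q = -0.450.
E = E° − (0.0592/n) log Q = +0.93 − (0.0592/2)(-0.450) = +0.943 V.

+0.943 V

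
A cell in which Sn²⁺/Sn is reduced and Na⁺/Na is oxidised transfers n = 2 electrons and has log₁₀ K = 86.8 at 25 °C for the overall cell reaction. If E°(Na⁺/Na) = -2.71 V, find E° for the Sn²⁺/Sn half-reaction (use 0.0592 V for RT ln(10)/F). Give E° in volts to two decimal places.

-0.14 V

E°cell = (0.0592/n)·log K = (0.0592/2)(86.8) = +2.569 V.
Since Sn²⁺/Sn is the cathode and Na⁺/Na the anode, E°cell = E°(Sn²⁺/Sn) − E°(Na⁺/Na).
So E°(Sn²⁺/Sn) = E°cell + E°(Na⁺/Na) = +2.569 + (-2.71) = -0.14 V.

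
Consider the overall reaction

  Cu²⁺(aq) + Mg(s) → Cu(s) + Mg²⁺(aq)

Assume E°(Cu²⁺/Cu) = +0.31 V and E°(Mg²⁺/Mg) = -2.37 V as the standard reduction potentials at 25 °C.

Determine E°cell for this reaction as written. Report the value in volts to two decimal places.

The Cu²⁺/Cu couple has the higher reduction potential, so it is the cathode; Mg²⁺/Mg is oxidised at the anode.
E°cell = E°(cathode) − E°(anode) = (+0.31) − (-2.37) = +2.68 V.

+2.68 V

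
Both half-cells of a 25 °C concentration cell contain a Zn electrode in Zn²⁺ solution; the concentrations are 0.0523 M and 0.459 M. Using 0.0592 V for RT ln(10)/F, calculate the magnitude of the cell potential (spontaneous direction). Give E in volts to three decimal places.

For a concentration cell E°cell = 0. The 0.459 M side is the cathode (reduction is favoured where [Zn²⁺] is higher).
With n = 2, E = −(0.0592/2) log([Zn²⁺]ₐₙ/[Zn²⁺]꜀ₐₜ) = −(0.0592/2) log(0.0523/0.459) = −(0.0592/2)(-0.943) = +0.028 V.

+0.028 V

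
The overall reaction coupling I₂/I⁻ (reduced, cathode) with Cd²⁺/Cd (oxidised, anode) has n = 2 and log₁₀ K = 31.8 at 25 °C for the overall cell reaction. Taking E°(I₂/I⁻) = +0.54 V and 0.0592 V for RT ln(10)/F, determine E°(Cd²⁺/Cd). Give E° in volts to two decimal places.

E°cell = (0.0592/n)·log K = (0.0592/2)(31.8) = +0.941 V.
Since I₂/I⁻ is the cathode and Cd²⁺/Cd the anode, E°cell = E°(I₂/I⁻) − E°(Cd²⁺/Cd).
So E°(Cd²⁺/Cd) = E°(I₂/I⁻) − E°cell = (+0.54) − (+0.941) = -0.40 V.

-0.40 V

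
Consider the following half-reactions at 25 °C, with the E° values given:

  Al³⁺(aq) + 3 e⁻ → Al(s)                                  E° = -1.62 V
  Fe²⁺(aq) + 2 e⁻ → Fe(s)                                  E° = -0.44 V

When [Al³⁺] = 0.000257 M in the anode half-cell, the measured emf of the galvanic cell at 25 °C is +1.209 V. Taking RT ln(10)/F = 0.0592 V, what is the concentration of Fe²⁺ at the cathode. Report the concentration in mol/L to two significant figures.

Fe²⁺/Fe is the cathode, Al³⁺/Al the anode: E°cell = +1.18 V, n = 6.
Overall reaction: 3 Fe²⁺(aq) + 2 Al(s) → 3 Fe(s) + 2 Al³⁺(aq); Q = [Al³⁺]^2/[Fe²⁺]^3.
From E = E° − (0.0592/n) log Q: log Q = (E° − E)·n/0.0592 = (+1.18 − (+1.209))·6/0.0592 = -2.9392.
So 3·log[Fe²⁺] = 2·log(0.000257) − log Q = -7.1801 − (-2.9392) = -4.2409; log[Fe²⁺] = -4.2409 / 3 = -1.4136; [Fe²⁺] = 10^(-1.4136) ≈ 0.039 M.

0.039 M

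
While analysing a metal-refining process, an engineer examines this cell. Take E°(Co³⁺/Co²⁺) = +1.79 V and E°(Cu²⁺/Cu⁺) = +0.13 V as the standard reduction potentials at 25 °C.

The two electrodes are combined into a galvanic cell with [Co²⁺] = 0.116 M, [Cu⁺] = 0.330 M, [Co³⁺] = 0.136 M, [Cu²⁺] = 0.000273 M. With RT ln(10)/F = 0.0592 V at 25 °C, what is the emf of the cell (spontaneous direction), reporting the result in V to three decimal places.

+1.847 V

Co³⁺/Co²⁺ is the cathode (higher E°), Cu²⁺/Cu⁺ the anode: E°cell = +1.79 − (+0.13) = +1.66 V, n = 1.
Overall: Co³⁺(aq) + Cu⁺(aq) → Co²⁺(aq) + Cu²⁺(aq)
Q = [Co²⁺]·[Cu²⁺] / ([Co³⁺]·[Cu⁺]); log Q = -3.151.
E = E° − (0.0592/n) log Q = +1.66 − (0.0592/1)(-3.151) = +1.847 V.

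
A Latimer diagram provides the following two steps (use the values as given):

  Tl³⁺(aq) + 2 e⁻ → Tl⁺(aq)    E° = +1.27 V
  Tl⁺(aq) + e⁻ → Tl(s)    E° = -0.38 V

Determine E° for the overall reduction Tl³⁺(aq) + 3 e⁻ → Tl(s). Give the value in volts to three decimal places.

Since ΔG° = −nFE° is additive over sequential reductions, n₃E°₃ = n₁E°₁ + n₂E°₂.
E°₃ = (2×+1.27 + 1×-0.38) / 3 = (+2.160) / 3 = +0.720 V.
E° values themselves are not directly additive — weighting by electron count is essential.

+0.720 V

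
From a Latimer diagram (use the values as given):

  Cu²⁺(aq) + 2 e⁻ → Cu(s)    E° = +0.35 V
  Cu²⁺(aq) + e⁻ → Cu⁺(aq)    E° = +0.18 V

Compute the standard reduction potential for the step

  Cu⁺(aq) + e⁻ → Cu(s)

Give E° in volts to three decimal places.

+0.520 V

Sequential free energies add, so n₃E°₃ = n₁E°₁ + n₂E°₂.
With n₃ = 2, and the known step contributing 1×(+0.18) V, the unknown satisfies 1·E° = 2×(+0.35) − 1×(+0.18) = +0.520.
E° = +0.520 / 1 = +0.520 V.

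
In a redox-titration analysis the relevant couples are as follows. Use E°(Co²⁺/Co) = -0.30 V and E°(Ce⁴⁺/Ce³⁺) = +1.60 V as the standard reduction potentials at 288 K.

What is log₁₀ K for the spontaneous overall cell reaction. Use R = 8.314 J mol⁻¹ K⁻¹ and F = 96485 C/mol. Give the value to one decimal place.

Cathode: Ce⁴⁺/Ce³⁺; anode: Co²⁺/Co. E°cell = (+1.60) − (-0.30) = +1.90 V, with n = 2.
ΔG° = −nFE° = −RT ln K, so ln K = nFE°/(RT) = (2)(96485)(+1.90) / ((8.314)(288)) = 153.123.
log₁₀ K = 153.123 / ln 10 = 66.5.

66.5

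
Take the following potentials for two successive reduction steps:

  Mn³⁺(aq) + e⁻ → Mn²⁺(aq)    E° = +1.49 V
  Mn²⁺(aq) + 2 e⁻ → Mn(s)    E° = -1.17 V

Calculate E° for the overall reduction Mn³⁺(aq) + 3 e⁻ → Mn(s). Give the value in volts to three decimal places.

Adding the free-energy changes (−nFE°) of the two steps gives −n₃FE°₃ = −n₁FE°₁ − n₂FE°₂.
E°₃ = (1×+1.49 + 2×-1.17) / 3 = (-0.850) / 3 = -0.283 V.

-0.283 V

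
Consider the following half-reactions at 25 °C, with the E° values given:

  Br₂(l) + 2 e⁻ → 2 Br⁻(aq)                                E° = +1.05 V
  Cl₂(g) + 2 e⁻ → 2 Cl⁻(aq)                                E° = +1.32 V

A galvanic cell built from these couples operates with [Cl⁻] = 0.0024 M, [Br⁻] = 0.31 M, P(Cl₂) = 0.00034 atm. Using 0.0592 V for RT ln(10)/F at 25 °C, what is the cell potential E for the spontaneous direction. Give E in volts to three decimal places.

Cl₂/Cl⁻ is the cathode (higher E°), Br₂/Br⁻ the anode: E°cell = +1.32 − (+1.05) = +0.27 V, n = 2.
Overall: Cl₂(g) + 2 Br⁻(aq) → 2 Cl⁻(aq) + Br₂(l)
Q = [Cl⁻]^2 / (P(Cl₂)·[Br⁻]^2); log Q = -0.754.
E = E° − (0.0592/n) log Q = +0.27 − (0.0592/2)(-0.754) = +0.292 V.

+0.292 V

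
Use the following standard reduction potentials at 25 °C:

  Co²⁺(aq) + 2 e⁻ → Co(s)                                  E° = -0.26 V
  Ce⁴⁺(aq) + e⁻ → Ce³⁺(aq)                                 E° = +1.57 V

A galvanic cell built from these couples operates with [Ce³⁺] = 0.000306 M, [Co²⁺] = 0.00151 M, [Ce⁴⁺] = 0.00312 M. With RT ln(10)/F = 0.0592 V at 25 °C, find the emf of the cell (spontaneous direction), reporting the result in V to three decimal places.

Ce⁴⁺/Ce³⁺ is the cathode (higher E°), Co²⁺/Co the anode: E°cell = +1.57 − (-0.26) = +1.83 V, n = 2.
Overall: 2 Ce⁴⁺(aq) + Co(s) → 2 Ce³⁺(aq) + Co²⁺(aq)
Q = [Ce³⁺]^2·[Co²⁺] / ([Ce⁴⁺]^2); log Q = -4.838.
E = E° − (0.0592/n) log Q = +1.83 − (0.0592/2)(-4.838) = +1.973 V.

+1.973 V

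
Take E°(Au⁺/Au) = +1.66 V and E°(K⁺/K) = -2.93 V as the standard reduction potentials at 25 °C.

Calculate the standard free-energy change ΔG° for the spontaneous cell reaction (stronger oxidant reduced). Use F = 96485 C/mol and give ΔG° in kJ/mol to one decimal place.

-442.9 kJ/mol

Au⁺/Au (E° = +1.66 V) is the cathode; K⁺/K (E° = -2.93 V) is the anode, so E°cell = +4.59 V.
Balancing electrons gives n = 1 (lcm of 1 and 1).
ΔG° = −nFE° = −(1)(96485)(+4.59) = -442,866 J = -442.9 kJ/mol.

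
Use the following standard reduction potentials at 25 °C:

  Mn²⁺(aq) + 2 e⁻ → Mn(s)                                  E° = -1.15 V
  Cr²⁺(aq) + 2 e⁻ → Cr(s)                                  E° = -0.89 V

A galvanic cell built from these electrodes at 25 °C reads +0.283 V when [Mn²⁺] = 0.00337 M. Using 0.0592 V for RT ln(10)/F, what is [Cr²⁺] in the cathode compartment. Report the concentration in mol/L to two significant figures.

0.020 M

Cr²⁺/Cr is the cathode, Mn²⁺/Mn the anode: E°cell = +0.26 V, n = 2.
Overall reaction: Cr²⁺(aq) + Mn(s) → Cr(s) + Mn²⁺(aq); Q = [Mn²⁺]^1/[Cr²⁺]^1.
From E = E° − (0.0592/n) log Q: log Q = (E° − E)·n/0.0592 = (+0.26 − (+0.283))·2/0.0592 = -0.7770.
So 1·log[Cr²⁺] = 1·log(0.00337) − log Q = -2.4724 − (-0.7770) = -1.6954; [Cr²⁺] = 10^(-1.6954) ≈ 0.020 M.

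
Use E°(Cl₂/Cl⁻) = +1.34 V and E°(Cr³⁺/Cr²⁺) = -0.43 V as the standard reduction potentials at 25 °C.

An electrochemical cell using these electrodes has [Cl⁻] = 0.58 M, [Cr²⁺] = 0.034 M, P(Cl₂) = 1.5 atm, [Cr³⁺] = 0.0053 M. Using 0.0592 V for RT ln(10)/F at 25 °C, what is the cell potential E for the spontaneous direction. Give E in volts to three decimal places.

+1.837 V

Cl₂/Cl⁻ is the cathode (higher E°), Cr³⁺/Cr²⁺ the anode: E°cell = +1.34 − (-0.43) = +1.77 V, n = 2.
Overall: Cl₂(g) + 2 Cr²⁺(aq) → 2 Cl⁻(aq) + 2 Cr³⁺(aq)
Q = [Cl⁻]^2·[Cr³⁺]^2 / (P(Cl₂)·[Cr²⁺]^2); log Q = -2.264.
E = E° − (0.0592/n) log Q = +1.77 − (0.0592/2)(-2.264) = +1.837 V.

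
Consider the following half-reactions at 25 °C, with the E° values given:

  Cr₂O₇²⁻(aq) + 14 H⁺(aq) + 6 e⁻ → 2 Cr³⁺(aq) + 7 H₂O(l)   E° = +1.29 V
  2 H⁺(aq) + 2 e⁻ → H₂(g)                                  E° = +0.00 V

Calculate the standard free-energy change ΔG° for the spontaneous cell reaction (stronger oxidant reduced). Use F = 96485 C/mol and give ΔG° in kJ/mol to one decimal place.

-746.8 kJ/mol

Cr₂O₇²⁻/Cr³⁺ (E° = +1.29 V) is the cathode; H⁺/H₂ (E° = +0.00 V) is the anode, so E°cell = +1.29 V.
Balancing electrons gives n = 6 (lcm of 6 and 2).
ΔG° = −nFE° = −(6)(96485)(+1.29) = -746,794 J = -746.8 kJ/mol.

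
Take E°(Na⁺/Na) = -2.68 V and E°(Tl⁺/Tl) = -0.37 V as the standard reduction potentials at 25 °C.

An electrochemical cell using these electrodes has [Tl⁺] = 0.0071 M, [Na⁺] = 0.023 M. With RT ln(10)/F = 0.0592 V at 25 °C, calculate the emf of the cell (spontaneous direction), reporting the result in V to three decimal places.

+2.280 V

Tl⁺/Tl is the cathode (higher E°), Na⁺/Na the anode: E°cell = -0.37 − (-2.68) = +2.31 V, n = 1.
Overall: Tl⁺(aq) + Na(s) → Tl(s) + Na⁺(aq)
Q = [Na⁺] / ([Tl⁺]); log Q = 0.510.
E = E° − (0.0592/n) log Q = +2.31 − (0.0592/1)(0.510) = +2.280 V.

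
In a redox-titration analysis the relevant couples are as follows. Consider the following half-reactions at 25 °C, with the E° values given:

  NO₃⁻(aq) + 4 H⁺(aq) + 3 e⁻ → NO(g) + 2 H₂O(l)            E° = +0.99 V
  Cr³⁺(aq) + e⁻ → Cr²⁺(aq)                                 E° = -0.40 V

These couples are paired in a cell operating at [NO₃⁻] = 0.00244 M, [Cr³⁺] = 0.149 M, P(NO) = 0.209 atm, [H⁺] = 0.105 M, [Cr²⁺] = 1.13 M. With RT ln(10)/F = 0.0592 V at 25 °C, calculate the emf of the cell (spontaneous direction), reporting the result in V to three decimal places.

+1.327 V

NO₃⁻/NO is the cathode (higher E°), Cr³⁺/Cr²⁺ the anode: E°cell = +0.99 − (-0.40) = +1.39 V, n = 3.
Overall: NO₃⁻(aq) + 4 H⁺(aq) + 3 Cr²⁺(aq) → NO(g) + 2 H₂O(l) + 3 Cr³⁺(aq)
Q = P(NO)·[Cr³⁺]^3 / ([NO₃⁻]·[H⁺]^4·[Cr²⁺]^3); log Q = 3.208.
E = E° − (0.0592/n) log Q = +1.39 − (0.0592/3)(3.208) = +1.327 V.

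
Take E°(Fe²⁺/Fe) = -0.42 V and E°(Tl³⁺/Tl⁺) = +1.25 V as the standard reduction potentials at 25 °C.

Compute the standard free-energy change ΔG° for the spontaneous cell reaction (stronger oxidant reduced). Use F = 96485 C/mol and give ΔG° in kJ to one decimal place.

-322.3 kJ

Tl³⁺/Tl⁺ (E° = +1.25 V) is the cathode; Fe²⁺/Fe (E° = -0.42 V) is the anode, so E°cell = +1.67 V.
Balancing electrons gives n = 2 (lcm of 2 and 2).
ΔG° = −nFE° = −(2)(96485)(+1.67) = -322,260 J = -322.3 kJ.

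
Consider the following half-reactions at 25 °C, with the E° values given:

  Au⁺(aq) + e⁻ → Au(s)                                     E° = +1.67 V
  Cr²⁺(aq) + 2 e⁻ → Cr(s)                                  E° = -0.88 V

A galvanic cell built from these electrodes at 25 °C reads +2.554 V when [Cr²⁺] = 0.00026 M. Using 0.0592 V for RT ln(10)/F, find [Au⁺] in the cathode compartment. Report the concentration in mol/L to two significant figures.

Au⁺/Au is the cathode, Cr²⁺/Cr the anode: E°cell = +2.55 V, n = 2.
Overall reaction: 2 Au⁺(aq) + Cr(s) → 2 Au(s) + Cr²⁺(aq); Q = [Cr²⁺]^1/[Au⁺]^2.
From E = E° − (0.0592/n) log Q: log Q = (E° − E)·n/0.0592 = (+2.55 − (+2.554))·2/0.0592 = -0.1351.
So 2·log[Au⁺] = 1·log(0.00026) − log Q = -3.5850 − (-0.1351) = -3.4499; log[Au⁺] = -3.4499 / 2 = -1.7249; [Au⁺] = 10^(-1.7249) ≈ 0.019 M.

0.019 M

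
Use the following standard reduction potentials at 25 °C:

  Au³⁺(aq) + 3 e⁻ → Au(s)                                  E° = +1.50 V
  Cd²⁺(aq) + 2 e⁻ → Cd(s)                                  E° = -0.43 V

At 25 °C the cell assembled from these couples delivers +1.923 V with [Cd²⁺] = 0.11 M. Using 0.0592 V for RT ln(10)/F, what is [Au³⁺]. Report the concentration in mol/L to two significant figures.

0.016 M

Au³⁺/Au is the cathode, Cd²⁺/Cd the anode: E°cell = +1.93 V, n = 6.
Overall reaction: 2 Au³⁺(aq) + 3 Cd(s) → 2 Au(s) + 3 Cd²⁺(aq); Q = [Cd²⁺]^3/[Au³⁺]^2.
From E = E° − (0.0592/n) log Q: log Q = (E° − E)·n/0.0592 = (+1.93 − (+1.923))·6/0.0592 = 0.7095.
So 2·log[Au³⁺] = 3·log(0.11) − log Q = -2.8758 − (0.7095) = -3.5853; log[Au³⁺] = -3.5853 / 2 = -1.7927; [Au³⁺] = 10^(-1.7927) ≈ 0.016 M.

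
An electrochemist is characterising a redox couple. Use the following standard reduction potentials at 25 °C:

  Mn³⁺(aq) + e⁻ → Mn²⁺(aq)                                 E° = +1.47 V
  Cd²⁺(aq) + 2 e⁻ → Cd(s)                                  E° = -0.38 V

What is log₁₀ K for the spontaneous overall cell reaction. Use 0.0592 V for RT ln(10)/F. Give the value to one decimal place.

Cathode: Mn³⁺/Mn²⁺; anode: Cd²⁺/Cd. E°cell = +1.85 V, n = 2.
log K = nE°cell / 0.0592 = (2)(+1.85) / 0.0592 = 62.5.

62.5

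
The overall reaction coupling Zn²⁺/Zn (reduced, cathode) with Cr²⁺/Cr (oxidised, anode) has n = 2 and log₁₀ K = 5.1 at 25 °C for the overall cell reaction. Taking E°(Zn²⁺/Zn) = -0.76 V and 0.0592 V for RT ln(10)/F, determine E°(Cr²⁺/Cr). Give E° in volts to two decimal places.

-0.91 V

E°cell = (0.0592/n)·log K = (0.0592/2)(5.1) = +0.151 V.
Since Zn²⁺/Zn is the cathode and Cr²⁺/Cr the anode, E°cell = E°(Zn²⁺/Zn) − E°(Cr²⁺/Cr).
So E°(Cr²⁺/Cr) = E°(Zn²⁺/Zn) − E°cell = (-0.76) − (+0.151) = -0.91 V.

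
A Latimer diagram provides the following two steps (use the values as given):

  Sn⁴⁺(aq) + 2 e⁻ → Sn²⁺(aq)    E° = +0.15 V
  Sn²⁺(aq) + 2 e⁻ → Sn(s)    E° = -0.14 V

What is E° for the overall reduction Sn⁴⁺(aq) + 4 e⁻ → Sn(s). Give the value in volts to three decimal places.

Since ΔG° = −nFE° is additive over sequential reductions, n₃E°₃ = n₁E°₁ + n₂E°₂.
E°₃ = (2×+0.15 + 2×-0.14) / 4 = (+0.020) / 4 = +0.005 V.

+0.005 V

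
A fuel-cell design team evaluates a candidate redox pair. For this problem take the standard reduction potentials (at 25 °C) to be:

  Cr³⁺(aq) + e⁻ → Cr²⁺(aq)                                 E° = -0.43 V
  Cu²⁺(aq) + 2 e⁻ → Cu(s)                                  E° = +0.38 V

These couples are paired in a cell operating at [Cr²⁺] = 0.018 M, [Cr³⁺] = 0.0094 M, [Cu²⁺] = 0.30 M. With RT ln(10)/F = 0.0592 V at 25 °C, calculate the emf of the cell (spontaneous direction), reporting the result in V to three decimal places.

+0.811 V

Cu²⁺/Cu is the cathode (higher E°), Cr³⁺/Cr²⁺ the anode: E°cell = +0.38 − (-0.43) = +0.81 V, n = 2.
Overall: Cu²⁺(aq) + 2 Cr²⁺(aq) → Cu(s) + 2 Cr³⁺(aq)
Q = [Cr³⁺]^2 / ([Cu²⁺]·[Cr²⁺]^2); log Q = -0.041.
E = E° − (0.0592/n) log Q = +0.81 − (0.0592/2)(-0.041) = +0.811 V.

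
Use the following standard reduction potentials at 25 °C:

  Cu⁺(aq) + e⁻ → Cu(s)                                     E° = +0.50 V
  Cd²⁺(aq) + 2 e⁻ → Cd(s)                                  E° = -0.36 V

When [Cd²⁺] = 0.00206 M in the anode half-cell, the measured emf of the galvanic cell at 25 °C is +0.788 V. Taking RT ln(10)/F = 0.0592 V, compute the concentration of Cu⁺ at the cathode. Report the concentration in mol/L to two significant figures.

0.0028 M

Cu⁺/Cu is the cathode, Cd²⁺/Cd the anode: E°cell = +0.86 V, n = 2.
Overall reaction: 2 Cu⁺(aq) + Cd(s) → 2 Cu(s) + Cd²⁺(aq); Q = [Cd²⁺]^1/[Cu⁺]^2.
From E = E° − (0.0592/n) log Q: log Q = (E° − E)·n/0.0592 = (+0.86 − (+0.788))·2/0.0592 = 2.4324.
So 2·log[Cu⁺] = 1·log(0.00206) − log Q = -2.6861 − (2.4324) = -5.1185; log[Cu⁺] = -5.1185 / 2 = -2.5593; [Cu⁺] = 10^(-2.5593) ≈ 0.0028 M.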